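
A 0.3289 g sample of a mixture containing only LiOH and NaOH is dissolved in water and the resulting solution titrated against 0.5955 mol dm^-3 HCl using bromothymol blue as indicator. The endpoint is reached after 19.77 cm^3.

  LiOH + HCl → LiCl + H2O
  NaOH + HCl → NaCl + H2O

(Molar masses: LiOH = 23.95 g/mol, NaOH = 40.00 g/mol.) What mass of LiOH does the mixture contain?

0.2119 g

n(HCl) = 0.01977 × 0.5955 = 0.01177 mol
Let x = n(LiOH), y = n(NaOH).
Titrant: 1x + 1y = 0.01177;  mass: 23.95x + 40.00y = 0.3289
Solving, x = 8.849 × 10^-3 mol, y = 2.924 × 10^-3 mol
mass of LiOH = 8.849 × 10^-3 × 23.95 = 0.2119 g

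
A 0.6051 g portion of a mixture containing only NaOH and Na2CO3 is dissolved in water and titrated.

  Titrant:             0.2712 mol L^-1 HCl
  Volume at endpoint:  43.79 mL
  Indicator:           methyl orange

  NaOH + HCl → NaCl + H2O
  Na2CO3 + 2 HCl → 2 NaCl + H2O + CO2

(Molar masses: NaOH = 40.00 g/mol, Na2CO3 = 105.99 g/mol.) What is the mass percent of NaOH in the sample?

n(HCl) = 0.04379 × 0.2712 = 0.01188 mol
Let x = n(NaOH), y = n(Na2CO3).
Titrant: 1x + 2y = 0.01188;  mass: 40.00x + 105.99y = 0.6051
Solving, x = 1.867 × 10^-3 mol, y = 5.004 × 10^-3 mol
mass of NaOH = 1.867 × 10^-3 × 40.00 = 0.07468 g
% NaOH = 0.07468 / 0.6051 × 100 = 12.34 %

12.34 %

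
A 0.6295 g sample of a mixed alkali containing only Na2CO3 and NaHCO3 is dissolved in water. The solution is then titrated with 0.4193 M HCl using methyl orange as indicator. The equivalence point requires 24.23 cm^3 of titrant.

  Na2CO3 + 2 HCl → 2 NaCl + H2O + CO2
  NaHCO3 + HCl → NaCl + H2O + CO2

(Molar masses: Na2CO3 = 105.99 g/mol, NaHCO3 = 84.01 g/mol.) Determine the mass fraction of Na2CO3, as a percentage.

60.80 %

n(HCl) = 0.02423 × 0.4193 = 0.01016 mol
Let x = n(Na2CO3), y = n(NaHCO3).
Titrant: 2x + 1y = 0.01016;  mass: 105.99x + 84.01y = 0.6295
Solving, x = 3.611 × 10^-3 mol, y = 2.937 × 10^-3 mol
mass of Na2CO3 = 3.611 × 10^-3 × 105.99 = 0.3828 g
% Na2CO3 = 0.3828 / 0.6295 × 100 = 60.80 %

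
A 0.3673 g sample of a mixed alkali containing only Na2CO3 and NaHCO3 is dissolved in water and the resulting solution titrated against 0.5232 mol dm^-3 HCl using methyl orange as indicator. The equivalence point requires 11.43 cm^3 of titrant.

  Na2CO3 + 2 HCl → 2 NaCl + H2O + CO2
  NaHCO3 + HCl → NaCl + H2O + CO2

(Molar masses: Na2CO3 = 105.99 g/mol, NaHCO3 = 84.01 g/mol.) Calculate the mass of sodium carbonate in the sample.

0.2308 g

n(HCl) = 0.01143 × 0.5232 = 5.980 × 10^-3 mol
Let x = n(Na2CO3), y = n(NaHCO3).
Titrant: 2x + 1y = 5.980 × 10^-3;  mass: 105.99x + 84.01y = 0.3673
Solving, x = 2.178 × 10^-3 mol, y = 1.624 × 10^-3 mol
mass of Na2CO3 = 2.178 × 10^-3 × 105.99 = 0.2308 g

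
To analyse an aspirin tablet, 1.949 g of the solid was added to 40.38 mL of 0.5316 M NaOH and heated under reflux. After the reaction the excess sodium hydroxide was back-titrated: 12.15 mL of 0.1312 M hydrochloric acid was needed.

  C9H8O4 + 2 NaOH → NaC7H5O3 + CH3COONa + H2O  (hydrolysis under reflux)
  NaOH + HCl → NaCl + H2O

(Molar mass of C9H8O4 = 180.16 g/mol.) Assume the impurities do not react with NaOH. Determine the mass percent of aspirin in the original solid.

n(NaOH) added = 0.04038 × 0.5316 = 0.02147 mol
n(HCl) used in back-titration = 0.01215 × 0.1312 = 1.594 × 10^-3 mol
n(NaOH) left over = 1.594 × 10^-3 mol (1:1 ratio)
n(NaOH) consumed by analyte = 0.02147 − 1.594 × 10^-3 = 0.01987 mol
From the 1:2 ratio, n(C9H8O4) = 1/2 × 0.01987 = 9.936 × 10^-3 mol
mass of C9H8O4 = 9.936 × 10^-3 × 180.16 = 1.790 g
% C9H8O4 = 1.790 / 1.949 × 100 = 91.85 %

91.85 %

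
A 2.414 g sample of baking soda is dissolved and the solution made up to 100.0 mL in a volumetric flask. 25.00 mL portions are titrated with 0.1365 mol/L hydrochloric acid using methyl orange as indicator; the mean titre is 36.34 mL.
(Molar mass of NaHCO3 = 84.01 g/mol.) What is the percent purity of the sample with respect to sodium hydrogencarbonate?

NaHCO3 + HCl → NaCl + H2O + CO2
n(HCl) per titration = 0.03634 × 0.1365 = 4.960 × 10^-3 mol
n(NaHCO3) in each aliquot = 4.960 × 10^-3 mol (1:1 ratio)
n(NaHCO3) in the whole flask = 4.960 × 10^-3 × 100.0/25.00 = 0.01984 mol
mass of NaHCO3 = 0.01984 × 84.01 = 1.667 g
% NaHCO3 = 1.667 / 2.414 × 100 = 69.05 %

69.05 %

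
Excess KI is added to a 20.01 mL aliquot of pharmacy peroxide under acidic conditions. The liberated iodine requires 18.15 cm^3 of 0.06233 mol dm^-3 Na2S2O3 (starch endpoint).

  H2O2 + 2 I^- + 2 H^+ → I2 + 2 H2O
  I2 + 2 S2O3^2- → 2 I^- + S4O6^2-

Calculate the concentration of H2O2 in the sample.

n(S2O3^2-) = 0.01815 × 0.06233 = 1.131 × 10^-3 mol
n(I2) = n(S2O3^2-)/2 = 5.656 × 10^-4 mol
n(H2O2) in the aliquot = 5.656 × 10^-4 mol (1:1 ratio)
[H2O2] = 5.656 × 10^-4 / 0.02001 = 0.02827 mol/L

0.02827 mol/L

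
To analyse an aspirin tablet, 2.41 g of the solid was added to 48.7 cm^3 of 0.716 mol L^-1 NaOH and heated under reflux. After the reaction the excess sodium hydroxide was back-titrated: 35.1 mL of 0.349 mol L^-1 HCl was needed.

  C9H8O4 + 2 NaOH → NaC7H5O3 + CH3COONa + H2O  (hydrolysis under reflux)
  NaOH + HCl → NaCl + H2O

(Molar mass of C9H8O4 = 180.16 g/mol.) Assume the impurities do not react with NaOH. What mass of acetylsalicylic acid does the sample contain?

2.04 g

n(NaOH) added = 0.0487 × 0.716 = 0.0349 mol
n(HCl) used in back-titration = 0.0351 × 0.349 = 0.0122 mol
n(NaOH) left over = 0.0122 mol (1:1 ratio)
n(NaOH) consumed by analyte = 0.0349 − 0.0122 = 0.0226 mol
From the 1:2 ratio, n(C9H8O4) = 1/2 × 0.0226 = 0.0113 mol
mass of C9H8O4 = 0.0113 × 180.16 = 2.04 g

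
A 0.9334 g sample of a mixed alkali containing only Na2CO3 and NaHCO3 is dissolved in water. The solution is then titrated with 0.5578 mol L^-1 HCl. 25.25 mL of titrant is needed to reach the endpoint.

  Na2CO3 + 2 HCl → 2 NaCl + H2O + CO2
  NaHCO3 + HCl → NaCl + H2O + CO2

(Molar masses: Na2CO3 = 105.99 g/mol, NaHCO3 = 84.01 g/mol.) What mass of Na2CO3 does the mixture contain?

0.4269 g

n(HCl) = 0.02525 × 0.5578 = 0.01408 mol
Let x = n(Na2CO3), y = n(NaHCO3).
Titrant: 2x + 1y = 0.01408;  mass: 105.99x + 84.01y = 0.9334
Solving, x = 4.028 × 10^-3 mol, y = 6.029 × 10^-3 mol
mass of Na2CO3 = 4.028 × 10^-3 × 105.99 = 0.4269 g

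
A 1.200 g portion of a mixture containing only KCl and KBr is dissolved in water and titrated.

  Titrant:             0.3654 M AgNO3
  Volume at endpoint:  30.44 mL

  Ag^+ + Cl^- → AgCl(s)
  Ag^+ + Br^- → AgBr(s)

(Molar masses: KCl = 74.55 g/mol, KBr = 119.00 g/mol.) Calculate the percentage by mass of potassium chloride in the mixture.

17.28 %

n(AgNO3) = 0.03044 × 0.3654 = 0.01112 mol
Let x = n(KCl), y = n(KBr).
Titrant: 1x + 1y = 0.01112;  mass: 74.55x + 119.00y = 1.200
Solving, x = 2.781 × 10^-3 mol, y = 8.342 × 10^-3 mol
mass of KCl = 2.781 × 10^-3 × 74.55 = 0.2073 g
% KCl = 0.2073 / 1.200 × 100 = 17.28 %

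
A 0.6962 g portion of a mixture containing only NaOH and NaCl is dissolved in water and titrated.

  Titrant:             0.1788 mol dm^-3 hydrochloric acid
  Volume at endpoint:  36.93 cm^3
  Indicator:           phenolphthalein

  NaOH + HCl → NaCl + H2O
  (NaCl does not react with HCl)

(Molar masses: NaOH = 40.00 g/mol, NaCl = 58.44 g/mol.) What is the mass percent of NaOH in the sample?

37.94 %

n(HCl) = 0.03693 × 0.1788 = 6.603 × 10^-3 mol
Let x = n(NaOH), y = n(NaCl).
Titrant: 1x = 6.603 × 10^-3;  mass: 40.00x + 58.44y = 0.6962
Solving, x = 6.603 × 10^-3 mol, y = 7.394 × 10^-3 mol
mass of NaOH = 6.603 × 10^-3 × 40.00 = 0.2641 g
% NaOH = 0.2641 / 0.6962 × 100 = 37.94 %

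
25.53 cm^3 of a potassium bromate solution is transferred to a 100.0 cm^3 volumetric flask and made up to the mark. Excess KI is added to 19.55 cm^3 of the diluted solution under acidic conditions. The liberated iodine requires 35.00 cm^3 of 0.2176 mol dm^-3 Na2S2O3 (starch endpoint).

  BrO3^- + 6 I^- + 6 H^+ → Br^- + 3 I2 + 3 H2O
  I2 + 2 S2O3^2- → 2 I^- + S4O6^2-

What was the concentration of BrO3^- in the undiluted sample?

n(S2O3^2-) = 0.03500 × 0.2176 = 7.616 × 10^-3 mol
n(I2) = n(S2O3^2-)/2 = 3.808 × 10^-3 mol
From the 1:3 ratio, n(BrO3^-) in the aliquot = 1/3 × 3.808 × 10^-3 = 1.269 × 10^-3 mol
[BrO3^-]_dilute = 1.269 × 10^-3 / 0.01955 = 0.06493 mol/L
[BrO3^-]_original = 0.06493 × 100.0/25.53 = 0.2543 mol/L

0.2543 mol/L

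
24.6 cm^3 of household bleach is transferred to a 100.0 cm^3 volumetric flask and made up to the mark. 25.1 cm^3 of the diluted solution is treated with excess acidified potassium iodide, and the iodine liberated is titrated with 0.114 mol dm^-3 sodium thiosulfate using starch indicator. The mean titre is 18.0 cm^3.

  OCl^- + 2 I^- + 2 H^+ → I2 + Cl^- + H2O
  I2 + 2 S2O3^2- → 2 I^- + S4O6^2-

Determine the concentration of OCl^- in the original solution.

n(S2O3^2-) = 0.0180 × 0.114 = 2.05 × 10^-3 mol
n(I2) = n(S2O3^2-)/2 = 1.03 × 10^-3 mol
n(OCl^-) in the aliquot = 1.03 × 10^-3 mol (1:1 ratio)
[OCl^-]_dilute = 1.03 × 10^-3 / 0.0251 = 0.0409 mol/L
[OCl^-]_original = 0.0409 × 100.0/24.6 = 0.166 mol/L

0.166 mol/L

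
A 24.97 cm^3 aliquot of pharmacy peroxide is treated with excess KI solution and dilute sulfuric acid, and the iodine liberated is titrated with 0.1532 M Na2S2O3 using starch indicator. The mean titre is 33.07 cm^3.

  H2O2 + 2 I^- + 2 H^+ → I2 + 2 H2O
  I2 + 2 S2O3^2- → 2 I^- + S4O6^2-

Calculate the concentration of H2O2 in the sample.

0.1014 M

n(S2O3^2-) = 0.03307 × 0.1532 = 5.066 × 10^-3 mol
n(I2) = n(S2O3^2-)/2 = 2.533 × 10^-3 mol
n(H2O2) in the aliquot = 2.533 × 10^-3 mol (1:1 ratio)
[H2O2] = 2.533 × 10^-3 / 0.02497 = 0.1014 mol/L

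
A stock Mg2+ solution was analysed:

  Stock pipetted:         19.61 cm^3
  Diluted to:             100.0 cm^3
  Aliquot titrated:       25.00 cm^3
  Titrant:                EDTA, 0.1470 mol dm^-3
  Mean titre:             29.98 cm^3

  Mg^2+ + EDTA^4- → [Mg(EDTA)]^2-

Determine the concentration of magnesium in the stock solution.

0.8989 mol/L

n(EDTA) = 0.02998 × 0.1470 = 4.407 × 10^-3 mol
n(Mg2+) in the aliquot = 4.407 × 10^-3 mol (1:1 ratio)
[Mg2+]_dilute = 4.407 × 10^-3 / 0.02500 = 0.1763 mol/L
Dilution factor = 100.0 / 19.61 = 5.099
[Mg2+]_stock = 0.1763 × 5.099 = 0.8989 mol/L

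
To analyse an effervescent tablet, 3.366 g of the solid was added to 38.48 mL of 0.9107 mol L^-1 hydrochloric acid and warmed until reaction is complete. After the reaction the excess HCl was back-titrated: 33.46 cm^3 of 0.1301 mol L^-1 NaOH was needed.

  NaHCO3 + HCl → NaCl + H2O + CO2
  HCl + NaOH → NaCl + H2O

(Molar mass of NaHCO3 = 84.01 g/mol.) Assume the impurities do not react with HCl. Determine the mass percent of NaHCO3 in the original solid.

n(HCl) added = 0.03848 × 0.9107 = 0.03504 mol
n(NaOH) used in back-titration = 0.03346 × 0.1301 = 4.353 × 10^-3 mol
n(HCl) left over = 4.353 × 10^-3 mol (1:1 ratio)
n(HCl) consumed by analyte = 0.03504 − 4.353 × 10^-3 = 0.03069 mol
n(NaHCO3) = 0.03069 mol (1:1 ratio)
mass of NaHCO3 = 0.03069 × 84.01 = 2.578 g
% NaHCO3 = 2.578 / 3.366 × 100 = 76.60 %

76.60 %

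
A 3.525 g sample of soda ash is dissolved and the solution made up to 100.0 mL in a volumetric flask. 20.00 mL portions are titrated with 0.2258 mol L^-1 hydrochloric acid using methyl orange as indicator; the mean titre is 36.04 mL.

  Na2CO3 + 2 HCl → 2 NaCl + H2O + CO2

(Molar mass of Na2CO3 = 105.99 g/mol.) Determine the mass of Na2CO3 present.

2.156 g

n(HCl) per titration = 0.03604 × 0.2258 = 8.138 × 10^-3 mol
From the 1:2 ratio, n(Na2CO3) in each aliquot = 1/2 × 8.138 × 10^-3 = 4.069 × 10^-3 mol
n(Na2CO3) in the whole flask = 4.069 × 10^-3 × 100.0/20.00 = 0.02034 mol
mass of Na2CO3 = 0.02034 × 105.99 = 2.156 g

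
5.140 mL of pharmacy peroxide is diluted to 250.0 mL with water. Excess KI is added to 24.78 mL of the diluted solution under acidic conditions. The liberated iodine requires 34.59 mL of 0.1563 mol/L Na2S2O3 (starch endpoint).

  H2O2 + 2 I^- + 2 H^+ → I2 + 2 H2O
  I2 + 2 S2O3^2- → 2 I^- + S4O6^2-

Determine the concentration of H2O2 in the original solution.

5.306 mol/L

n(S2O3^2-) = 0.03459 × 0.1563 = 5.406 × 10^-3 mol
n(I2) = n(S2O3^2-)/2 = 2.703 × 10^-3 mol
n(H2O2) in the aliquot = 2.703 × 10^-3 mol (1:1 ratio)
[H2O2]_dilute = 2.703 × 10^-3 / 0.02478 = 0.1091 mol/L
[H2O2]_original = 0.1091 × 250.0/5.140 = 5.306 mol/L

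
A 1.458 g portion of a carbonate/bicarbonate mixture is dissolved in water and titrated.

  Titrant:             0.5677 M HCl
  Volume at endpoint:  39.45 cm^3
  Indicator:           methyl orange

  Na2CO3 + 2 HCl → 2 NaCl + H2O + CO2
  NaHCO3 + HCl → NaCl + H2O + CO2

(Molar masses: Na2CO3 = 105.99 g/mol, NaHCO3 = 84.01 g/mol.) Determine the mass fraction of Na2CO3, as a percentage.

n(HCl) = 0.03945 × 0.5677 = 0.02240 mol
Let x = n(Na2CO3), y = n(NaHCO3).
Titrant: 2x + 1y = 0.02240;  mass: 105.99x + 84.01y = 1.458
Solving, x = 6.827 × 10^-3 mol, y = 8.742 × 10^-3 mol
mass of Na2CO3 = 6.827 × 10^-3 × 105.99 = 0.7236 g
% Na2CO3 = 0.7236 / 1.458 × 100 = 49.63 %

49.63 %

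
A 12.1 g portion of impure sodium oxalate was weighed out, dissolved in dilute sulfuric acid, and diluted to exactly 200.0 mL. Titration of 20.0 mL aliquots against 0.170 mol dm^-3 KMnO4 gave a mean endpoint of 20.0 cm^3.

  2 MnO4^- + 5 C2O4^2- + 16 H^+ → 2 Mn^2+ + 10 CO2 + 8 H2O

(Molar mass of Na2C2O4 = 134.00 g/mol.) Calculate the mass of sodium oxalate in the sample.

11.4 g

n(KMnO4) per titration = 0.0200 × 0.170 = 3.40 × 10^-3 mol
From the 5:2 ratio, n(Na2C2O4) in each aliquot = 5/2 × 3.40 × 10^-3 = 8.50 × 10^-3 mol
n(Na2C2O4) in the whole flask = 8.50 × 10^-3 × 200.0/20.0 = 0.0850 mol
mass of Na2C2O4 = 0.0850 × 134.00 = 11.4 g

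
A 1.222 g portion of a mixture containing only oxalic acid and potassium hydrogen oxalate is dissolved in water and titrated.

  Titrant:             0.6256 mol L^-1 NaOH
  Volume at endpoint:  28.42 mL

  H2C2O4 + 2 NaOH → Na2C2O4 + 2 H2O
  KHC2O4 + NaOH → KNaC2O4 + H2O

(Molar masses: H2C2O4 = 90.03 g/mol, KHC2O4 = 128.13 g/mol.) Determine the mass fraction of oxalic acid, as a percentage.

46.81 %

n(NaOH) = 0.02842 × 0.6256 = 0.01778 mol
Let x = n(H2C2O4), y = n(KHC2O4).
Titrant: 2x + 1y = 0.01778;  mass: 90.03x + 128.13y = 1.222
Solving, x = 6.353 × 10^-3 mol, y = 5.073 × 10^-3 mol
mass of H2C2O4 = 6.353 × 10^-3 × 90.03 = 0.5720 g
% H2C2O4 = 0.5720 / 1.222 × 100 = 46.81 %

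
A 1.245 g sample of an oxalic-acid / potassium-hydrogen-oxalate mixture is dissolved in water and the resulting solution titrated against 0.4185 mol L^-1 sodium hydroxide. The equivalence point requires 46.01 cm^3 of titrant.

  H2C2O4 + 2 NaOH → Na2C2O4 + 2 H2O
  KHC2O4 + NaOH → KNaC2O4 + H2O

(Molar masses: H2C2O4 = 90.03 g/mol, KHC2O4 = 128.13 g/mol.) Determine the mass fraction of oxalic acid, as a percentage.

n(NaOH) = 0.04601 × 0.4185 = 0.01926 mol
Let x = n(H2C2O4), y = n(KHC2O4).
Titrant: 2x + 1y = 0.01926;  mass: 90.03x + 128.13y = 1.245
Solving, x = 7.352 × 10^-3 mol, y = 4.551 × 10^-3 mol
mass of H2C2O4 = 7.352 × 10^-3 × 90.03 = 0.6619 g
% H2C2O4 = 0.6619 / 1.245 × 100 = 53.17 %

53.17 %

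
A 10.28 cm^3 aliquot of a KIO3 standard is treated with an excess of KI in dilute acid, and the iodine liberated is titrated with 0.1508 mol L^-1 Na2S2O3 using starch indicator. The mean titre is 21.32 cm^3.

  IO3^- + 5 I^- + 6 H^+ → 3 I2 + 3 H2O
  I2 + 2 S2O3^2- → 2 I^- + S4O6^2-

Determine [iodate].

0.05212 mol/L

n(S2O3^2-) = 0.02132 × 0.1508 = 3.215 × 10^-3 mol
n(I2) = n(S2O3^2-)/2 = 1.608 × 10^-3 mol
From the 1:3 ratio, n(IO3^-) in the aliquot = 1/3 × 1.608 × 10^-3 = 5.358 × 10^-4 mol
[IO3^-] = 5.358 × 10^-4 / 0.01028 = 0.05212 mol/L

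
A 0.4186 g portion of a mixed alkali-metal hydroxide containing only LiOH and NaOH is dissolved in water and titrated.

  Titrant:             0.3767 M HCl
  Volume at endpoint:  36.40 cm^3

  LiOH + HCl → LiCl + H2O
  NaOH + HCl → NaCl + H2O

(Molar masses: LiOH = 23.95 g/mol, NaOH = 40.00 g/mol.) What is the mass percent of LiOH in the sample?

n(HCl) = 0.03640 × 0.3767 = 0.01371 mol
Let x = n(LiOH), y = n(NaOH).
Titrant: 1x + 1y = 0.01371;  mass: 23.95x + 40.00y = 0.4186
Solving, x = 8.092 × 10^-3 mol, y = 5.620 × 10^-3 mol
mass of LiOH = 8.092 × 10^-3 × 23.95 = 0.1938 g
% LiOH = 0.1938 / 0.4186 × 100 = 46.30 %

46.30 %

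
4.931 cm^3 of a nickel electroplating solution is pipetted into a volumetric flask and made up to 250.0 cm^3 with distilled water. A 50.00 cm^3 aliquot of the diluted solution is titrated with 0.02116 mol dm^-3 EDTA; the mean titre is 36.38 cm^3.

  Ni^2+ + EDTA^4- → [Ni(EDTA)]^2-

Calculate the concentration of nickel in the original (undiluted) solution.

0.7806 mol/L

n(EDTA) = 0.03638 × 0.02116 = 7.698 × 10^-4 mol
n(Ni2+) in the aliquot = 7.698 × 10^-4 mol (1:1 ratio)
[Ni2+]_dilute = 7.698 × 10^-4 / 0.05000 = 0.01540 mol/L
Dilution factor = 250.0 / 4.931 = 50.70
[Ni2+]_stock = 0.01540 × 50.70 = 0.7806 mol/L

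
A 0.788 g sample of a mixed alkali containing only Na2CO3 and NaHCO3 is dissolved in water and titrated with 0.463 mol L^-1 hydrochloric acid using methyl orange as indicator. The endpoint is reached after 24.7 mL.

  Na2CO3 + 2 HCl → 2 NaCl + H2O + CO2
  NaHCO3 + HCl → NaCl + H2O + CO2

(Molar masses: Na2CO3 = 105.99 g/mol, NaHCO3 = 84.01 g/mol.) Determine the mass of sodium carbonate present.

n(HCl) = 0.0247 × 0.463 = 0.0114 mol
Let x = n(Na2CO3), y = n(NaHCO3).
Titrant: 2x + 1y = 0.0114;  mass: 105.99x + 84.01y = 0.788
Solving, x = 2.78 × 10^-3 mol, y = 5.87 × 10^-3 mol
mass of Na2CO3 = 2.78 × 10^-3 × 105.99 = 0.295 g

0.295 g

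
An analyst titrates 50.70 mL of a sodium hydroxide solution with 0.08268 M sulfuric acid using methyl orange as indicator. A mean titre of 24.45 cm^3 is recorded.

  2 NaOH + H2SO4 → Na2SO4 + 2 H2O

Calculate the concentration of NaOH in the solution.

n(H2SO4) = 0.02445 L × 0.08268 mol/L = 2.022 × 10^-3 mol
From the 2:1 mole ratio, n(NaOH) = 2/1 × 2.022 × 10^-3 = 4.043 × 10^-3 mol
[NaOH] = 4.043 × 10^-3 mol / 0.05070 L = 0.07974 mol/L

0.07974 M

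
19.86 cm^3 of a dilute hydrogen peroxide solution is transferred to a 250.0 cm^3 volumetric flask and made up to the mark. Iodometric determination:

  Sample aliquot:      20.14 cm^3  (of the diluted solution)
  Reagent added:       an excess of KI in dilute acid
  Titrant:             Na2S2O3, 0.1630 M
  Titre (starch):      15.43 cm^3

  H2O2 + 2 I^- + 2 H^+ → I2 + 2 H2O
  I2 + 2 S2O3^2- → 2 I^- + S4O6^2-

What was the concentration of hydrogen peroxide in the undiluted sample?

0.7860 M

n(S2O3^2-) = 0.01543 × 0.1630 = 2.515 × 10^-3 mol
n(I2) = n(S2O3^2-)/2 = 1.258 × 10^-3 mol
n(H2O2) in the aliquot = 1.258 × 10^-3 mol (1:1 ratio)
[H2O2]_dilute = 1.258 × 10^-3 / 0.02014 = 0.06244 mol/L
[H2O2]_original = 0.06244 × 250.0/19.86 = 0.7860 mol/L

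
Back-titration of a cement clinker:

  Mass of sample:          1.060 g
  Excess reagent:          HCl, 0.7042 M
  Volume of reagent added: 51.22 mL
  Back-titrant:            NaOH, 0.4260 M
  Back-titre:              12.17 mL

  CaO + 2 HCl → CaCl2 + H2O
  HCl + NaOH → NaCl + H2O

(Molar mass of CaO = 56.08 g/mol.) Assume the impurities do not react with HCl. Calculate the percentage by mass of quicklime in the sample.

81.70 %

n(HCl) added = 0.05122 × 0.7042 = 0.03607 mol
n(NaOH) used in back-titration = 0.01217 × 0.4260 = 5.184 × 10^-3 mol
n(HCl) left over = 5.184 × 10^-3 mol (1:1 ratio)
n(HCl) consumed by analyte = 0.03607 − 5.184 × 10^-3 = 0.03088 mol
From the 1:2 ratio, n(CaO) = 1/2 × 0.03088 = 0.01544 mol
mass of CaO = 0.01544 × 56.08 = 0.8660 g
% CaO = 0.8660 / 1.060 × 100 = 81.70 %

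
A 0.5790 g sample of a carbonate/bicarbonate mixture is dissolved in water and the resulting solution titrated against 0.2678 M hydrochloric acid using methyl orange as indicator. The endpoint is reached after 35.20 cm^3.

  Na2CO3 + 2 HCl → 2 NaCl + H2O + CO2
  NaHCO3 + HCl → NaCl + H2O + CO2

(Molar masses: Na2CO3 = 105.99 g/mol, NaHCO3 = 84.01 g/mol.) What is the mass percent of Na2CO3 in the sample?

62.84 %

n(HCl) = 0.03520 × 0.2678 = 9.427 × 10^-3 mol
Let x = n(Na2CO3), y = n(NaHCO3).
Titrant: 2x + 1y = 9.427 × 10^-3;  mass: 105.99x + 84.01y = 0.5790
Solving, x = 3.433 × 10^-3 mol, y = 2.561 × 10^-3 mol
mass of Na2CO3 = 3.433 × 10^-3 × 105.99 = 0.3638 g
% Na2CO3 = 0.3638 / 0.5790 × 100 = 62.84 %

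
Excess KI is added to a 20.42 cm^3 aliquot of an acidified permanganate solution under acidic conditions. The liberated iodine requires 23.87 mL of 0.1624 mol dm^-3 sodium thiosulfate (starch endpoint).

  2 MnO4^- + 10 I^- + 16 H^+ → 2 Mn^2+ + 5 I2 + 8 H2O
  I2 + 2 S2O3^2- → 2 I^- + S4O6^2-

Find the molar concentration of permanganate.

0.03797 mol/L

n(S2O3^2-) = 0.02387 × 0.1624 = 3.876 × 10^-3 mol
n(I2) = n(S2O3^2-)/2 = 1.938 × 10^-3 mol
From the 2:5 ratio, n(MnO4^-) in the aliquot = 2/5 × 1.938 × 10^-3 = 7.753 × 10^-4 mol
[MnO4^-] = 7.753 × 10^-4 / 0.02042 = 0.03797 mol/L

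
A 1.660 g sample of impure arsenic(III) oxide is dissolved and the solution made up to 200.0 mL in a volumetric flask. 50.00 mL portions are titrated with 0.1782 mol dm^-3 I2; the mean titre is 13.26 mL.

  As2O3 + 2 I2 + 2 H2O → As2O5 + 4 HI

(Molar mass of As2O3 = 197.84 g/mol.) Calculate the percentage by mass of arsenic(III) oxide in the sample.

n(I2) per titration = 0.01326 × 0.1782 = 2.363 × 10^-3 mol
From the 1:2 ratio, n(As2O3) in each aliquot = 1/2 × 2.363 × 10^-3 = 1.181 × 10^-3 mol
n(As2O3) in the whole flask = 1.181 × 10^-3 × 200.0/50.00 = 4.726 × 10^-3 mol
mass of As2O3 = 4.726 × 10^-3 × 197.84 = 0.9350 g
% As2O3 = 0.9350 / 1.660 × 100 = 56.32 %

56.32 %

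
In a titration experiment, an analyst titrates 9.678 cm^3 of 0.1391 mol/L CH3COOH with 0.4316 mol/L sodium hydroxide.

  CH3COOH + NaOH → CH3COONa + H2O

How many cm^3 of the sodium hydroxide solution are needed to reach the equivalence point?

3.119 mL

n(CH3COOH) = 0.009678 L × 0.1391 mol/L = 1.346 × 10^-3 mol
n(NaOH) = 1.346 × 10^-3 mol (1:1 stoichiometry)
V(NaOH) = 1.346 × 10^-3 mol / 0.4316 mol/L = 0.003119 L = 3.119 mL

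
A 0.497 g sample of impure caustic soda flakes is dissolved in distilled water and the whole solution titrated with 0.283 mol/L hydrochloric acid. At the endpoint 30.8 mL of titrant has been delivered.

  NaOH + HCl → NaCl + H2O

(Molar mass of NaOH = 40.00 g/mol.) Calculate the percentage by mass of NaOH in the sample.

70.2 %

n(HCl) = 0.0308 L × 0.283 mol/L = 8.72 × 10^-3 mol
n(NaOH) = 8.72 × 10^-3 mol (1:1 ratio)
mass of NaOH = 8.72 × 10^-3 × 40.00 g/mol = 0.349 g
% NaOH = 0.349 / 0.497 × 100 = 70.2 %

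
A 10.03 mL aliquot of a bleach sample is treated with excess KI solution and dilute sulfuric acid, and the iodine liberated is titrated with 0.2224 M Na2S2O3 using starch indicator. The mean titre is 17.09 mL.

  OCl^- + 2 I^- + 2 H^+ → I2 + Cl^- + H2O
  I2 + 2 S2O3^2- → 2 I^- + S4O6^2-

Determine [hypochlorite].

0.1895 M

n(S2O3^2-) = 0.01709 × 0.2224 = 3.801 × 10^-3 mol
n(I2) = n(S2O3^2-)/2 = 1.900 × 10^-3 mol
n(OCl^-) in the aliquot = 1.900 × 10^-3 mol (1:1 ratio)
[OCl^-] = 1.900 × 10^-3 / 0.01003 = 0.1895 mol/L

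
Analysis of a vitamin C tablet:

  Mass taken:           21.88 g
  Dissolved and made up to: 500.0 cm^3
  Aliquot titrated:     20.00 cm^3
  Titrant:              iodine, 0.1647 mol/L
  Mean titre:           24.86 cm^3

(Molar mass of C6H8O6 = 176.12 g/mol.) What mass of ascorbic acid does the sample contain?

18.03 g

C6H8O6 + I2 → C6H6O6 + 2 HI
n(I2) per titration = 0.02486 × 0.1647 = 4.094 × 10^-3 mol
n(C6H8O6) in each aliquot = 4.094 × 10^-3 mol (1:1 ratio)
n(C6H8O6) in the whole flask = 4.094 × 10^-3 × 500.0/20.00 = 0.1024 mol
mass of C6H8O6 = 0.1024 × 176.12 = 18.03 g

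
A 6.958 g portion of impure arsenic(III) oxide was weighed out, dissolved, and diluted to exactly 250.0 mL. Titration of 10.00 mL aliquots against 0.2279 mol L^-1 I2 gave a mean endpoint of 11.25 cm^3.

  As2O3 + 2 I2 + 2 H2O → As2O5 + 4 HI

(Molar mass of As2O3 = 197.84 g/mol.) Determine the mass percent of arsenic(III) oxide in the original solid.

n(I2) per titration = 0.01125 × 0.2279 = 2.564 × 10^-3 mol
From the 1:2 ratio, n(As2O3) in each aliquot = 1/2 × 2.564 × 10^-3 = 1.282 × 10^-3 mol
n(As2O3) in the whole flask = 1.282 × 10^-3 × 250.0/10.00 = 0.03205 mol
mass of As2O3 = 0.03205 × 197.84 = 6.340 g
% As2O3 = 6.340 / 6.958 × 100 = 91.12 %

91.12 %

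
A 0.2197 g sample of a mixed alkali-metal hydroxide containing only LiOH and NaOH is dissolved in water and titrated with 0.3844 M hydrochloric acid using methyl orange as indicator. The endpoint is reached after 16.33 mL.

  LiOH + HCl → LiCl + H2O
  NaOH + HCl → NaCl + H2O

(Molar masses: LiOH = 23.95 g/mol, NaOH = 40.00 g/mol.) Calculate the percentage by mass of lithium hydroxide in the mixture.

21.32 %

n(HCl) = 0.01633 × 0.3844 = 6.277 × 10^-3 mol
Let x = n(LiOH), y = n(NaOH).
Titrant: 1x + 1y = 6.277 × 10^-3;  mass: 23.95x + 40.00y = 0.2197
Solving, x = 1.956 × 10^-3 mol, y = 4.321 × 10^-3 mol
mass of LiOH = 1.956 × 10^-3 × 23.95 = 0.04684 g
% LiOH = 0.04684 / 0.2197 × 100 = 21.32 %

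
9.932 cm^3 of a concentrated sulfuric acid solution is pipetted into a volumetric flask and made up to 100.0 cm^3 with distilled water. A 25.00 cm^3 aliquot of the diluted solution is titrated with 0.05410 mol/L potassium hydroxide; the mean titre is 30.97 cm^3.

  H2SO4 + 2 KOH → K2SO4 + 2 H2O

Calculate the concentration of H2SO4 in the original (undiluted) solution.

0.3374 mol/L

n(KOH) = 0.03097 × 0.05410 = 1.675 × 10^-3 mol
From the 1:2 ratio, n(H2SO4) in the aliquot = 1/2 × 1.675 × 10^-3 = 8.377 × 10^-4 mol
[H2SO4]_dilute = 8.377 × 10^-4 / 0.02500 = 0.03351 mol/L
Dilution factor = 100.0 / 9.932 = 10.07
[H2SO4]_stock = 0.03351 × 10.07 = 0.3374 mol/L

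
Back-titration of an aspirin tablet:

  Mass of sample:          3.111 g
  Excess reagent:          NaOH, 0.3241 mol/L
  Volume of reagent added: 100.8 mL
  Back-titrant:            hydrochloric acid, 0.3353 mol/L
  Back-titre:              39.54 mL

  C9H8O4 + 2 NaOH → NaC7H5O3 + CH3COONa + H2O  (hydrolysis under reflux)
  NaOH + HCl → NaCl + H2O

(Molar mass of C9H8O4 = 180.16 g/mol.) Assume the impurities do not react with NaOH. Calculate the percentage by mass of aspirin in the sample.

n(NaOH) added = 0.1008 × 0.3241 = 0.03267 mol
n(HCl) used in back-titration = 0.03954 × 0.3353 = 0.01326 mol
n(NaOH) left over = 0.01326 mol (1:1 ratio)
n(NaOH) consumed by analyte = 0.03267 − 0.01326 = 0.01941 mol
From the 1:2 ratio, n(C9H8O4) = 1/2 × 0.01941 = 9.706 × 10^-3 mol
mass of C9H8O4 = 9.706 × 10^-3 × 180.16 = 1.749 g
% C9H8O4 = 1.749 / 3.111 × 100 = 56.21 %

56.21 %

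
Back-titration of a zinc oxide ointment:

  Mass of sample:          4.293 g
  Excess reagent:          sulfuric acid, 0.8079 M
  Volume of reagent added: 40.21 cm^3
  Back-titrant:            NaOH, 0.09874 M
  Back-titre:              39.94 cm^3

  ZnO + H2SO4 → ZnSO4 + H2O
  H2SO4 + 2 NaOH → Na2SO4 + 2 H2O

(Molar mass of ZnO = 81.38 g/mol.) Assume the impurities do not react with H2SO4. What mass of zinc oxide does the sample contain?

2.483 g

n(H2SO4) added = 0.04021 × 0.8079 = 0.03249 mol
n(NaOH) used in back-titration = 0.03994 × 0.09874 = 3.944 × 10^-3 mol
From the 1:2 ratio, n(H2SO4) left over = 1/2 × 3.944 × 10^-3 = 1.972 × 10^-3 mol
n(H2SO4) consumed by analyte = 0.03249 − 1.972 × 10^-3 = 0.03051 mol
n(ZnO) = 0.03051 mol (1:1 ratio)
mass of ZnO = 0.03051 × 81.38 = 2.483 g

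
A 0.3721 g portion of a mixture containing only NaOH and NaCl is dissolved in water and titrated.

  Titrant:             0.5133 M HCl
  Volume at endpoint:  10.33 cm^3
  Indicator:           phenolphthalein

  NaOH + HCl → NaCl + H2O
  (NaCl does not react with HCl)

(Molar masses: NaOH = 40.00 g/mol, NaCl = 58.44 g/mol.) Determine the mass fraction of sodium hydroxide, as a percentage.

57.00 %

n(HCl) = 0.01033 × 0.5133 = 5.302 × 10^-3 mol
Let x = n(NaOH), y = n(NaCl).
Titrant: 1x = 5.302 × 10^-3;  mass: 40.00x + 58.44y = 0.3721
Solving, x = 5.302 × 10^-3 mol, y = 2.738 × 10^-3 mol
mass of NaOH = 5.302 × 10^-3 × 40.00 = 0.2121 g
% NaOH = 0.2121 / 0.3721 × 100 = 57.00 %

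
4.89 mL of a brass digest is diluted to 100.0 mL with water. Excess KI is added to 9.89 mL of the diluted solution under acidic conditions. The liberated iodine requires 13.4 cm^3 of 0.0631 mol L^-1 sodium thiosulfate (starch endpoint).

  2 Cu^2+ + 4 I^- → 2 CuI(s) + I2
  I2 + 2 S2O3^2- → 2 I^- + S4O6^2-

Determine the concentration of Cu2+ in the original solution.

1.75 mol/L

n(S2O3^2-) = 0.0134 × 0.0631 = 8.46 × 10^-4 mol
n(I2) = n(S2O3^2-)/2 = 4.23 × 10^-4 mol
From the 2:1 ratio, n(Cu2+) in the aliquot = 2/1 × 4.23 × 10^-4 = 8.46 × 10^-4 mol
[Cu2+]_dilute = 8.46 × 10^-4 / 0.00989 = 0.0855 mol/L
[Cu2+]_original = 0.0855 × 100.0/4.89 = 1.75 mol/L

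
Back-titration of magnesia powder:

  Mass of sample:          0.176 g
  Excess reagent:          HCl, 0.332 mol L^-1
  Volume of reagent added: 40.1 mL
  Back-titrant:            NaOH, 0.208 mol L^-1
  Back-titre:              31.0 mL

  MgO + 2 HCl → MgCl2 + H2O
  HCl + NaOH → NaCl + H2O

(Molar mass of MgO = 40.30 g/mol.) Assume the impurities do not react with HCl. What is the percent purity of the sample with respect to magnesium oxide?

n(HCl) added = 0.0401 × 0.332 = 0.0133 mol
n(NaOH) used in back-titration = 0.0310 × 0.208 = 6.45 × 10^-3 mol
n(HCl) left over = 6.45 × 10^-3 mol (1:1 ratio)
n(HCl) consumed by analyte = 0.0133 − 6.45 × 10^-3 = 6.87 × 10^-3 mol
From the 1:2 ratio, n(MgO) = 1/2 × 6.87 × 10^-3 = 3.43 × 10^-3 mol
mass of MgO = 3.43 × 10^-3 × 40.30 = 0.138 g
% MgO = 0.138 / 0.176 × 100 = 78.6 %

78.6 %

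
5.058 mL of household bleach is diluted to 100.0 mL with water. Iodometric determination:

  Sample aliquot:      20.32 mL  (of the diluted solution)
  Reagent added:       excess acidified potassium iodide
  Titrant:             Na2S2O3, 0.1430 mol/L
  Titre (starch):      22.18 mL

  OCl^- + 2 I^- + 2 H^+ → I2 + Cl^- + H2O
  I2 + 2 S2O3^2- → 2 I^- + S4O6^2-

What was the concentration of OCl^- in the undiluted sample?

1.543 mol/L

n(S2O3^2-) = 0.02218 × 0.1430 = 3.172 × 10^-3 mol
n(I2) = n(S2O3^2-)/2 = 1.586 × 10^-3 mol
n(OCl^-) in the aliquot = 1.586 × 10^-3 mol (1:1 ratio)
[OCl^-]_dilute = 1.586 × 10^-3 / 0.02032 = 0.07804 mol/L
[OCl^-]_original = 0.07804 × 100.0/5.058 = 1.543 mol/L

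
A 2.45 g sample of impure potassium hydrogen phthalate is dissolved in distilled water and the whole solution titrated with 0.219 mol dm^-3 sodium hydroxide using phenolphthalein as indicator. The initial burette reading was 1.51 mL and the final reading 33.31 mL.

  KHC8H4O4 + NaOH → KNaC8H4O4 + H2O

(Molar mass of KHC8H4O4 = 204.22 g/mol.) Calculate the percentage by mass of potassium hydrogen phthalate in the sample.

58.1 %

n(NaOH) = 0.0318 L × 0.219 mol/L = 6.96 × 10^-3 mol
n(KHC8H4O4) = 6.96 × 10^-3 mol (1:1 ratio)
mass of KHC8H4O4 = 6.96 × 10^-3 × 204.22 g/mol = 1.42 g
% KHC8H4O4 = 1.42 / 2.45 × 100 = 58.1 %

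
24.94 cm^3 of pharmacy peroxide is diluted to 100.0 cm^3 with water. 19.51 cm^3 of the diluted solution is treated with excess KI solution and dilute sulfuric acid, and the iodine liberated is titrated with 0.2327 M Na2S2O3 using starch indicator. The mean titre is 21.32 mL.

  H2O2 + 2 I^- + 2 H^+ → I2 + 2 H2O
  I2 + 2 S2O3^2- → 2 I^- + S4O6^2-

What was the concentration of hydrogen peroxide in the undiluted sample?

n(S2O3^2-) = 0.02132 × 0.2327 = 4.961 × 10^-3 mol
n(I2) = n(S2O3^2-)/2 = 2.481 × 10^-3 mol
n(H2O2) in the aliquot = 2.481 × 10^-3 mol (1:1 ratio)
[H2O2]_dilute = 2.481 × 10^-3 / 0.01951 = 0.1271 mol/L
[H2O2]_original = 0.1271 × 100.0/24.94 = 0.5098 mol/L

0.5098 M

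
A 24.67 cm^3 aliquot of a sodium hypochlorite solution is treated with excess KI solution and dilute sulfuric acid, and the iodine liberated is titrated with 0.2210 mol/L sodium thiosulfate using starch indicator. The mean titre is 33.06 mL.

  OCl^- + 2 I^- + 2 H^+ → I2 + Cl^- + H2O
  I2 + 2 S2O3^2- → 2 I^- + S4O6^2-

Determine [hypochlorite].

n(S2O3^2-) = 0.03306 × 0.2210 = 7.306 × 10^-3 mol
n(I2) = n(S2O3^2-)/2 = 3.653 × 10^-3 mol
n(OCl^-) in the aliquot = 3.653 × 10^-3 mol (1:1 ratio)
[OCl^-] = 3.653 × 10^-3 / 0.02467 = 0.1481 mol/L

0.1481 mol/L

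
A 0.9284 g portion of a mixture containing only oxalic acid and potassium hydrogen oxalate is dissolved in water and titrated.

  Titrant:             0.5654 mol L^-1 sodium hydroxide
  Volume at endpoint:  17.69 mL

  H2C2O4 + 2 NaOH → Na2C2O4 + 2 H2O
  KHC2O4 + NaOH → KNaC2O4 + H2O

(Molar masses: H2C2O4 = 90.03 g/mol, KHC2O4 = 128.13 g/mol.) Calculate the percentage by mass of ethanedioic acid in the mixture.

20.60 %

n(NaOH) = 0.01769 × 0.5654 = 0.01000 mol
Let x = n(H2C2O4), y = n(KHC2O4).
Titrant: 2x + 1y = 0.01000;  mass: 90.03x + 128.13y = 0.9284
Solving, x = 2.124 × 10^-3 mol, y = 5.753 × 10^-3 mol
mass of H2C2O4 = 2.124 × 10^-3 × 90.03 = 0.1913 g
% H2C2O4 = 0.1913 / 0.9284 × 100 = 20.60 %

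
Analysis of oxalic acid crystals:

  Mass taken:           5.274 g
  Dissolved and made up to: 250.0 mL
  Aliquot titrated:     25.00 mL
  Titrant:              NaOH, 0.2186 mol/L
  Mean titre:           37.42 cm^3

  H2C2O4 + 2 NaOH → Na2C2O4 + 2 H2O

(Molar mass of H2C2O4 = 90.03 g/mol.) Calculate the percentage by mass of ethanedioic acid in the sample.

69.82 %

n(NaOH) per titration = 0.03742 × 0.2186 = 8.180 × 10^-3 mol
From the 1:2 ratio, n(H2C2O4) in each aliquot = 1/2 × 8.180 × 10^-3 = 4.090 × 10^-3 mol
n(H2C2O4) in the whole flask = 4.090 × 10^-3 × 250.0/25.00 = 0.04090 mol
mass of H2C2O4 = 0.04090 × 90.03 = 3.682 g
% H2C2O4 = 3.682 / 5.274 × 100 = 69.82 %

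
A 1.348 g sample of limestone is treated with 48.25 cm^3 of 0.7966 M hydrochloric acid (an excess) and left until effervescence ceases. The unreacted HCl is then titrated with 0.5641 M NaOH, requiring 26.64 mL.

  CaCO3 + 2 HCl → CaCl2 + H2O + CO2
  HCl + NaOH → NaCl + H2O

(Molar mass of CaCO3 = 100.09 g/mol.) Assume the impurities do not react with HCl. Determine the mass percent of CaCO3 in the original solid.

86.90 %

n(HCl) added = 0.04825 × 0.7966 = 0.03844 mol
n(NaOH) used in back-titration = 0.02664 × 0.5641 = 0.01503 mol
n(HCl) left over = 0.01503 mol (1:1 ratio)
n(HCl) consumed by analyte = 0.03844 − 0.01503 = 0.02341 mol
From the 1:2 ratio, n(CaCO3) = 1/2 × 0.02341 = 0.01170 mol
mass of CaCO3 = 0.01170 × 100.09 = 1.171 g
% CaCO3 = 1.171 / 1.348 × 100 = 86.90 %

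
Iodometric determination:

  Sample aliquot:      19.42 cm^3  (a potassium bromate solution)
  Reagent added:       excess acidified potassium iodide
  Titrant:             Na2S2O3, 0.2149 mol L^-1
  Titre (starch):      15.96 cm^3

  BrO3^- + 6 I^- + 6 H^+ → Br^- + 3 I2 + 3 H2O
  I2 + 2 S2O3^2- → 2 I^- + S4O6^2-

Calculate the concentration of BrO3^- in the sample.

0.02944 mol/L

n(S2O3^2-) = 0.01596 × 0.2149 = 3.430 × 10^-3 mol
n(I2) = n(S2O3^2-)/2 = 1.715 × 10^-3 mol
From the 1:3 ratio, n(BrO3^-) in the aliquot = 1/3 × 1.715 × 10^-3 = 5.716 × 10^-4 mol
[BrO3^-] = 5.716 × 10^-4 / 0.01942 = 0.02944 mol/L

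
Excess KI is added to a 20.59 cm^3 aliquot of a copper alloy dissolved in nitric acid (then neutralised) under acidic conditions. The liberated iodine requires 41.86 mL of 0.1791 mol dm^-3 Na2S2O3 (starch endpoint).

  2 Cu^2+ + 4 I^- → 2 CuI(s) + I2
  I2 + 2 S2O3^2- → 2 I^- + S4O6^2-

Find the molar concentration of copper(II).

0.3641 mol/L

n(S2O3^2-) = 0.04186 × 0.1791 = 7.497 × 10^-3 mol
n(I2) = n(S2O3^2-)/2 = 3.749 × 10^-3 mol
From the 2:1 ratio, n(Cu2+) in the aliquot = 2/1 × 3.749 × 10^-3 = 7.497 × 10^-3 mol
[Cu2+] = 7.497 × 10^-3 / 0.02059 = 0.3641 mol/L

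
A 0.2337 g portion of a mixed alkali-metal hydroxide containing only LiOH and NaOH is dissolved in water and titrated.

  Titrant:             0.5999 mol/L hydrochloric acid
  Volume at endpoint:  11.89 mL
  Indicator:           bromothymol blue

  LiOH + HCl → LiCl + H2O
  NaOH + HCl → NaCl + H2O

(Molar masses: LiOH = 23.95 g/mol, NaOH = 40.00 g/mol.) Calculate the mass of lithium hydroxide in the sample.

0.07702 g

n(HCl) = 0.01189 × 0.5999 = 7.133 × 10^-3 mol
Let x = n(LiOH), y = n(NaOH).
Titrant: 1x + 1y = 7.133 × 10^-3;  mass: 23.95x + 40.00y = 0.2337
Solving, x = 3.216 × 10^-3 mol, y = 3.917 × 10^-3 mol
mass of LiOH = 3.216 × 10^-3 × 23.95 = 0.07702 g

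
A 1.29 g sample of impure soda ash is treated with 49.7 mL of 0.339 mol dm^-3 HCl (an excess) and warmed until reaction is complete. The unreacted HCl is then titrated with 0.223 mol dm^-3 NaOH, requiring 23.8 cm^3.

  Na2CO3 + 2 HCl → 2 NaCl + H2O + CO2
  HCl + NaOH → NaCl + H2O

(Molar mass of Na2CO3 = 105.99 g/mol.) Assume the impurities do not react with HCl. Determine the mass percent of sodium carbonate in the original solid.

47.4 %

n(HCl) added = 0.0497 × 0.339 = 0.0168 mol
n(NaOH) used in back-titration = 0.0238 × 0.223 = 5.31 × 10^-3 mol
n(HCl) left over = 5.31 × 10^-3 mol (1:1 ratio)
n(HCl) consumed by analyte = 0.0168 − 5.31 × 10^-3 = 0.0115 mol
From the 1:2 ratio, n(Na2CO3) = 1/2 × 0.0115 = 5.77 × 10^-3 mol
mass of Na2CO3 = 5.77 × 10^-3 × 105.99 = 0.612 g
% Na2CO3 = 0.612 / 1.29 × 100 = 47.4 %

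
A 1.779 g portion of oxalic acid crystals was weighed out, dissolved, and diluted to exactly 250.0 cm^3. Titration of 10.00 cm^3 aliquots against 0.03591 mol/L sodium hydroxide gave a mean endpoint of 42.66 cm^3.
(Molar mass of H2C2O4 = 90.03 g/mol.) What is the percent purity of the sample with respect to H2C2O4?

96.91 %

H2C2O4 + 2 NaOH → Na2C2O4 + 2 H2O
n(NaOH) per titration = 0.04266 × 0.03591 = 1.532 × 10^-3 mol
From the 1:2 ratio, n(H2C2O4) in each aliquot = 1/2 × 1.532 × 10^-3 = 7.660 × 10^-4 mol
n(H2C2O4) in the whole flask = 7.660 × 10^-4 × 250.0/10.00 = 0.01915 mol
mass of H2C2O4 = 0.01915 × 90.03 = 1.724 g
% H2C2O4 = 1.724 / 1.779 × 100 = 96.91 %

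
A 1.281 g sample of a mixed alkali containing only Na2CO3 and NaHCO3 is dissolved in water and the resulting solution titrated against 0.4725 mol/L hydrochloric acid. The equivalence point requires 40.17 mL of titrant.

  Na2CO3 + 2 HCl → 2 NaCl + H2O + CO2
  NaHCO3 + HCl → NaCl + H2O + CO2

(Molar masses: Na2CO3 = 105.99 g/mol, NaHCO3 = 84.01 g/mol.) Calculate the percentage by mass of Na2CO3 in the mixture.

41.82 %

n(HCl) = 0.04017 × 0.4725 = 0.01898 mol
Let x = n(Na2CO3), y = n(NaHCO3).
Titrant: 2x + 1y = 0.01898;  mass: 105.99x + 84.01y = 1.281
Solving, x = 5.055 × 10^-3 mol, y = 8.871 × 10^-3 mol
mass of Na2CO3 = 5.055 × 10^-3 × 105.99 = 0.5357 g
% Na2CO3 = 0.5357 / 1.281 × 100 = 41.82 %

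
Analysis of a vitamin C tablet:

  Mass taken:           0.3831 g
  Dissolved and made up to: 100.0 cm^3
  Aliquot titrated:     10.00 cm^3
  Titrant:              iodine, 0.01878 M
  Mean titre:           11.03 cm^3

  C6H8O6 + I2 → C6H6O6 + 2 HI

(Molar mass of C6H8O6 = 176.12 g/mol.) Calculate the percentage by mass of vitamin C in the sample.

n(I2) per titration = 0.01103 × 0.01878 = 2.071 × 10^-4 mol
n(C6H8O6) in each aliquot = 2.071 × 10^-4 mol (1:1 ratio)
n(C6H8O6) in the whole flask = 2.071 × 10^-4 × 100.0/10.00 = 2.071 × 10^-3 mol
mass of C6H8O6 = 2.071 × 10^-3 × 176.12 = 0.3648 g
% C6H8O6 = 0.3648 / 0.3831 × 100 = 95.23 %

95.23 %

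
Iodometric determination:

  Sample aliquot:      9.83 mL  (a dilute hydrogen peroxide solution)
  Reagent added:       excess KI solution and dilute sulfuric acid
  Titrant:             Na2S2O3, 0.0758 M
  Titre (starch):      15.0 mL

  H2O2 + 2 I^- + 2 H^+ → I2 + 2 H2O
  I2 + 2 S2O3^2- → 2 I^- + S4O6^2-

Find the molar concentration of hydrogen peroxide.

0.0578 M

n(S2O3^2-) = 0.0150 × 0.0758 = 1.14 × 10^-3 mol
n(I2) = n(S2O3^2-)/2 = 5.68 × 10^-4 mol
n(H2O2) in the aliquot = 5.68 × 10^-4 mol (1:1 ratio)
[H2O2] = 5.68 × 10^-4 / 0.00983 = 0.0578 mol/L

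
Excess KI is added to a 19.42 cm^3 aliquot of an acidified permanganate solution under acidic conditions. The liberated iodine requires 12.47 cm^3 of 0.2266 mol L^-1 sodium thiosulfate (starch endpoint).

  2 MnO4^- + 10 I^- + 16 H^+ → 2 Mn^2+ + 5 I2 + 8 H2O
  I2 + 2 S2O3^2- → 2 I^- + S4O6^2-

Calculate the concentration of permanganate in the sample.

0.02910 mol/L

n(S2O3^2-) = 0.01247 × 0.2266 = 2.826 × 10^-3 mol
n(I2) = n(S2O3^2-)/2 = 1.413 × 10^-3 mol
From the 2:5 ratio, n(MnO4^-) in the aliquot = 2/5 × 1.413 × 10^-3 = 5.651 × 10^-4 mol
[MnO4^-] = 5.651 × 10^-4 / 0.01942 = 0.02910 mol/L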